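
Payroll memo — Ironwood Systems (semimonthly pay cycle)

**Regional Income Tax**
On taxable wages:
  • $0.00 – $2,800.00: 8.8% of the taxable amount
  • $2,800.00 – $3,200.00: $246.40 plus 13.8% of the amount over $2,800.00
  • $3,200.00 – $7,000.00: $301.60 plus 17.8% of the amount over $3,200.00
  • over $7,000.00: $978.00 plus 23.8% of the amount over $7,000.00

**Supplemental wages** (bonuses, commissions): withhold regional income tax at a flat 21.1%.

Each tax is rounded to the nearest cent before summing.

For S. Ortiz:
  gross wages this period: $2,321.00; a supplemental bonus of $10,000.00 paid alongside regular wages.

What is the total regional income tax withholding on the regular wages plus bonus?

$2,314.25

Regional Income Tax: taxable = $2,321.00
  8.8% × $2,321.00 = $204.25
Supplemental (21.1% flat on bonus): 21.1% × $10,000.00 = $2,110.00
Total regional income tax: $204.25 + $2,110.00 = $2,314.25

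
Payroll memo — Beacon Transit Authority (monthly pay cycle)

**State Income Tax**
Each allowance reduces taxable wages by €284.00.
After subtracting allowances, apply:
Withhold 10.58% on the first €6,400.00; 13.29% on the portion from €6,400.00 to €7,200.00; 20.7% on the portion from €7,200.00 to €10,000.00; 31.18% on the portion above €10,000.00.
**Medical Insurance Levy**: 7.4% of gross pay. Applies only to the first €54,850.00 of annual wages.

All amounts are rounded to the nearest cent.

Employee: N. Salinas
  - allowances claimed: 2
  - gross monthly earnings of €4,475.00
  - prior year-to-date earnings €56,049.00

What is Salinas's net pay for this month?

State Income Tax: taxable = €4,475.00 − 2×€284.00 = €3,907.00
  10.58% × €3,907.00 = €413.36
Medical Insurance Levy: YTD €56,049.00 ≥ cap €54,850.00 → €0.00
Total withheld: €413.36 + €0.00 = €413.36
Net pay: €4,475.00 − €413.36 = €4,061.64

€4,061.64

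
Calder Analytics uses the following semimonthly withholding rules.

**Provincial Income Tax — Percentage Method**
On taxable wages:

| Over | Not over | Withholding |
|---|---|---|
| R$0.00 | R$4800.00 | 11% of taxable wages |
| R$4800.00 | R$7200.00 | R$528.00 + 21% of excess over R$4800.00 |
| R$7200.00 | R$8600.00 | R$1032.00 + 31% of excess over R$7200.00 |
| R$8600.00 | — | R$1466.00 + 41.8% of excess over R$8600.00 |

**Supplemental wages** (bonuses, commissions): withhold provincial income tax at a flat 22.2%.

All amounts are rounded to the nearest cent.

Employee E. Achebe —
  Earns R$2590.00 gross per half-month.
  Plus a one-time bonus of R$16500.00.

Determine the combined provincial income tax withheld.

Provincial Income Tax: taxable = R$2590.00
  11% × R$2590.00 = R$284.90
Supplemental (22.2% flat on bonus): 22.2% × R$16500.00 = R$3663.00
Total provincial income tax: R$284.90 + R$3663.00 = R$3947.90

R$3947.90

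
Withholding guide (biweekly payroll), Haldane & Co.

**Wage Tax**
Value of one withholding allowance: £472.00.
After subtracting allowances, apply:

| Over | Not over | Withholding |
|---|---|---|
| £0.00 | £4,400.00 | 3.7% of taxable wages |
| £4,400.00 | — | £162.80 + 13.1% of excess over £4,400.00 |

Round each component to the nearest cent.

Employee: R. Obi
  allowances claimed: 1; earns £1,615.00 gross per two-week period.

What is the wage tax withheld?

£42.29

Wage Tax: taxable = £1,615.00 − 1×£472.00 = £1,143.00
  3.7% × £1,143.00 = £42.29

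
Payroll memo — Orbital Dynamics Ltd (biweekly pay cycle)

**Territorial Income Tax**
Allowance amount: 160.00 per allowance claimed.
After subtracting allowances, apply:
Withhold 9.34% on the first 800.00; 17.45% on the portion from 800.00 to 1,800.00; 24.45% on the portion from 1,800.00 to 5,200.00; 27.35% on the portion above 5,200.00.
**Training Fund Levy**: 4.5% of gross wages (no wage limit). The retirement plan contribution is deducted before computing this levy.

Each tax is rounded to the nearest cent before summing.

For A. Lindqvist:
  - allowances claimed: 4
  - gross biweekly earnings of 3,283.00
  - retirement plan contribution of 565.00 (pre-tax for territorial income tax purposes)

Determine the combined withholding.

439.50

Territorial Income Tax: taxable = 3,283.00 − 565.00 − 4×160.00 = 2,078.00
  249.22 + 24.45% × (2,078.00 − 1,800.00) = 249.22 + 24.45% × 278.00 = 317.19
Training Fund Levy: 4.5% × 2,718.00 = 122.31
Total: 317.19 + 122.31 = 439.50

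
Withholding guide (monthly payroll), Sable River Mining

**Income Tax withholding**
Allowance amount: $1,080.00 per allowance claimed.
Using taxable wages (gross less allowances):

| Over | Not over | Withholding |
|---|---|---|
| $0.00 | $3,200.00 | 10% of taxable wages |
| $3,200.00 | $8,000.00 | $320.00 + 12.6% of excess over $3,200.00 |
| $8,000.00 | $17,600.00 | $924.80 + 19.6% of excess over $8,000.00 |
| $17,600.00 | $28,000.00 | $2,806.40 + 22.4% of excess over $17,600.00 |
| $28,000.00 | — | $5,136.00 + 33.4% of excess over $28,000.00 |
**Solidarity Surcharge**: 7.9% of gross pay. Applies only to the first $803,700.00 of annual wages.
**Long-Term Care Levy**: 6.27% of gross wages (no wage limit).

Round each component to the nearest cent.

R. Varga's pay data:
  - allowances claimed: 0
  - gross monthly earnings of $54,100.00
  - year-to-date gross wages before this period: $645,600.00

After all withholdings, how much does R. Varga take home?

$32,580.63

Income Tax: taxable = $54,100.00
  $5,136.00 + 33.4% × ($54,100.00 − $28,000.00) = $5,136.00 + 33.4% × $26,100.00 = $13,853.40
Solidarity Surcharge: 7.9% × $54,100.00 = $4,273.90
Long-Term Care Levy: 6.27% × $54,100.00 = $3,392.07
Total withheld: $13,853.40 + $4,273.90 + $3,392.07 = $21,519.37
Net pay: $54,100.00 − $21,519.37 = $32,580.63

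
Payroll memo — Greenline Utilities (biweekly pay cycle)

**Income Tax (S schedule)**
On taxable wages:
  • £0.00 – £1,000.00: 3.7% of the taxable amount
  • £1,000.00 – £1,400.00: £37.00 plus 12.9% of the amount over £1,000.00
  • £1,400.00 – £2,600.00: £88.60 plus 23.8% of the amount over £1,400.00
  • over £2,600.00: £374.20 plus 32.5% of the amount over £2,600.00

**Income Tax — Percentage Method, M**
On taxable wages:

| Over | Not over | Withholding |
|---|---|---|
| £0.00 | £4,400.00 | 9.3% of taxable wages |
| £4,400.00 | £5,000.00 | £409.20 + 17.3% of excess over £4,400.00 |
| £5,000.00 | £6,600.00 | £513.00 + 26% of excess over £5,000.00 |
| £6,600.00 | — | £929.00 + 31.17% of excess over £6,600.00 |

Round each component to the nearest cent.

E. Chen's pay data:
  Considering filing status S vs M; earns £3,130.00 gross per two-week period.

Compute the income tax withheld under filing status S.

Income Tax (S): taxable = £3,130.00
  £374.20 + 32.5% × (£3,130.00 − £2,600.00) = £374.20 + 32.5% × £530.00 = £546.45

£546.45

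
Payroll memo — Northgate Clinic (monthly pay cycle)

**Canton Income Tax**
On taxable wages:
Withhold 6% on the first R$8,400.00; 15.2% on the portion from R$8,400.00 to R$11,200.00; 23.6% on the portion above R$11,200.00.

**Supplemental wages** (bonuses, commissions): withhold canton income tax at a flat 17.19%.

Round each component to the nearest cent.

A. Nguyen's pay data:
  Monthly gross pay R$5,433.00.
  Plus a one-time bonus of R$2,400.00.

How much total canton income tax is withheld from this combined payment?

Canton Income Tax: taxable = R$5,433.00
  6% × R$5,433.00 = R$325.98
Supplemental (17.19% flat on bonus): 17.19% × R$2,400.00 = R$412.56
Total canton income tax: R$325.98 + R$412.56 = R$738.54

R$738.54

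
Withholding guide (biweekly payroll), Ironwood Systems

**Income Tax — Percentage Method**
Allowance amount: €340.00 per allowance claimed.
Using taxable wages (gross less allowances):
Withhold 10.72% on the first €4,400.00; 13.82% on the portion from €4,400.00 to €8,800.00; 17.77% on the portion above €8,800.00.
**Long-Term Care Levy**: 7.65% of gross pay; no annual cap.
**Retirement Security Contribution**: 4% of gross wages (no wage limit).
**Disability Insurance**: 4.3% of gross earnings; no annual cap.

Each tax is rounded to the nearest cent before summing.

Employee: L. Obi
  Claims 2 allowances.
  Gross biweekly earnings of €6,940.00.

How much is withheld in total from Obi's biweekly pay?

Income Tax: taxable = €6,940.00 − 2×€340.00 = €6,260.00
  €471.68 + 13.82% × (€6,260.00 − €4,400.00) = €471.68 + 13.82% × €1,860.00 = €728.73
Long-Term Care Levy: 7.65% × €6,940.00 = €530.91
Retirement Security Contribution: 4% × €6,940.00 = €277.60
Disability Insurance: 4.3% × €6,940.00 = €298.42
Total: €728.73 + €530.91 + €277.60 + €298.42 = €1,835.66

€1,835.66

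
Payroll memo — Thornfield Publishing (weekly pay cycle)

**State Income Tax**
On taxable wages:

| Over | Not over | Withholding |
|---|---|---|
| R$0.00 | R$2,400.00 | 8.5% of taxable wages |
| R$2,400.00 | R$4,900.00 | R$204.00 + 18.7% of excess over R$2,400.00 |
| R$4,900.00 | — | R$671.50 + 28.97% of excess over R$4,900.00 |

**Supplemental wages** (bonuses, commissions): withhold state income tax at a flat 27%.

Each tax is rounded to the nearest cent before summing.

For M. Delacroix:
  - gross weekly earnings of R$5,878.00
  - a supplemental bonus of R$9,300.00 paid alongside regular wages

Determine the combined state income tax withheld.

R$3,465.83

State Income Tax: taxable = R$5,878.00
  R$671.50 + 28.97% × (R$5,878.00 − R$4,900.00) = R$671.50 + 28.97% × R$978.00 = R$954.83
Supplemental (27% flat on bonus): 27% × R$9,300.00 = R$2,511.00
Total state income tax: R$954.83 + R$2,511.00 = R$3,465.83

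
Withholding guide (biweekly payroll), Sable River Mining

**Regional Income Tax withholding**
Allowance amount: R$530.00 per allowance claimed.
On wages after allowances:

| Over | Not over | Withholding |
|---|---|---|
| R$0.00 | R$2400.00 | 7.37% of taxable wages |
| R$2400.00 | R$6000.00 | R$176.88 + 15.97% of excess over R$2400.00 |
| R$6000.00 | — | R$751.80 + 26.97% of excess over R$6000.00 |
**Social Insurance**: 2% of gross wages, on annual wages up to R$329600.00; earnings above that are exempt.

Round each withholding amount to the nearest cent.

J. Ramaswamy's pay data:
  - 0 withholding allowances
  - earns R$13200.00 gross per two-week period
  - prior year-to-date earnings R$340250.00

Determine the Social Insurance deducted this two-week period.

Social Insurance: YTD R$340250.00 ≥ cap R$329600.00 → R$0.00

R$0.00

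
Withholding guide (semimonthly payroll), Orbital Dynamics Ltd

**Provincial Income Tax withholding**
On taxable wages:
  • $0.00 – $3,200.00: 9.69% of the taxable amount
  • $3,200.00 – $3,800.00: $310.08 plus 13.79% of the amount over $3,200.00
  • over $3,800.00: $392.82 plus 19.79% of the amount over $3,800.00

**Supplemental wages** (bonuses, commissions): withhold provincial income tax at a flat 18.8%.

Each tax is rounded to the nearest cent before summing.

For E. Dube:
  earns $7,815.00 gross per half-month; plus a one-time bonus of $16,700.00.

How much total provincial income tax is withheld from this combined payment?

$4,326.99

Provincial Income Tax: taxable = $7,815.00
  $392.82 + 19.79% × ($7,815.00 − $3,800.00) = $392.82 + 19.79% × $4,015.00 = $1,187.39
Supplemental (18.8% flat on bonus): 18.8% × $16,700.00 = $3,139.60
Total provincial income tax: $1,187.39 + $3,139.60 = $4,326.99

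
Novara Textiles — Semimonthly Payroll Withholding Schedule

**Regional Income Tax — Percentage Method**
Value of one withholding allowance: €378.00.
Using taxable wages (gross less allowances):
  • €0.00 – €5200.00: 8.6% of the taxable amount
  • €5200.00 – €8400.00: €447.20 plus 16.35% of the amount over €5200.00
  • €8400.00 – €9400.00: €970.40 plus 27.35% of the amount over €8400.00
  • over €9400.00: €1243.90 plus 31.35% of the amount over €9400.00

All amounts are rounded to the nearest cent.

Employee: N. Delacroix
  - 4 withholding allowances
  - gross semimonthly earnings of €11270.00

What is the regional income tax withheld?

Regional Income Tax: taxable = €11270.00 − 4×€378.00 = €9758.00
  €1243.90 + 31.35% × (€9758.00 − €9400.00) = €1243.90 + 31.35% × €358.00 = €1356.13

€1356.13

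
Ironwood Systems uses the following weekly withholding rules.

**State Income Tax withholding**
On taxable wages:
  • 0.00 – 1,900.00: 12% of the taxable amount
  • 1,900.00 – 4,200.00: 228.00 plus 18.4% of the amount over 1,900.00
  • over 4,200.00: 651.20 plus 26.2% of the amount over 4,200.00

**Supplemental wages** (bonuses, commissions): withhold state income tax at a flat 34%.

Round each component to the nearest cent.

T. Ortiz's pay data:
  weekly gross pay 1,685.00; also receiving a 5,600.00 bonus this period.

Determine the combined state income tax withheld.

State Income Tax: taxable = 1,685.00
  12% × 1,685.00 = 202.20
Supplemental (34% flat on bonus): 34% × 5,600.00 = 1,904.00
Total state income tax: 202.20 + 1,904.00 = 2,106.20

2,106.20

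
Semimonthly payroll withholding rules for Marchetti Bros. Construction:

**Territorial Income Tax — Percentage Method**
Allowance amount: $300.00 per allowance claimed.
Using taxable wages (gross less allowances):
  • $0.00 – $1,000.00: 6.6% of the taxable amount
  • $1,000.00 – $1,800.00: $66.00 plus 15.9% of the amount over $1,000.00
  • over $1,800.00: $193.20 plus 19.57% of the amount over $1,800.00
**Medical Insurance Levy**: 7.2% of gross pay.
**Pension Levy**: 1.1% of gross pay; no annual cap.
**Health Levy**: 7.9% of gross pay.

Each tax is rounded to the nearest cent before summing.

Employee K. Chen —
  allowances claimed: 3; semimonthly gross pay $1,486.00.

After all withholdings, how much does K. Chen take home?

Territorial Income Tax: taxable = $1,486.00 − 3×$300.00 = $586.00
  6.6% × $586.00 = $38.68
Medical Insurance Levy: 7.2% × $1,486.00 = $106.99
Pension Levy: 1.1% × $1,486.00 = $16.35
Health Levy: 7.9% × $1,486.00 = $117.39
Total withheld: $38.68 + $106.99 + $16.35 + $117.39 = $279.41
Net pay: $1,486.00 − $279.41 = $1,206.59

$1,206.59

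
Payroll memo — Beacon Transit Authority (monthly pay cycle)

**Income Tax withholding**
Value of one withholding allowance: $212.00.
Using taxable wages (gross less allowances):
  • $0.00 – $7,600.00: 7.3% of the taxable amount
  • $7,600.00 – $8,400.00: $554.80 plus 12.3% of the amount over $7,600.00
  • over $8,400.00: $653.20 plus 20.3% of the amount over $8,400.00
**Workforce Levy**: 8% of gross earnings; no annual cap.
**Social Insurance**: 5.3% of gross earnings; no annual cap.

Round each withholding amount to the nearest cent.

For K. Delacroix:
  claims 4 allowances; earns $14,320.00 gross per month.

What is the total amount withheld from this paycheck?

$3,587.38

Income Tax: taxable = $14,320.00 − 4×$212.00 = $13,472.00
  $653.20 + 20.3% × ($13,472.00 − $8,400.00) = $653.20 + 20.3% × $5,072.00 = $1,682.82
Workforce Levy: 8% × $14,320.00 = $1,145.60
Social Insurance: 5.3% × $14,320.00 = $758.96
Total: $1,682.82 + $1,145.60 + $758.96 = $3,587.38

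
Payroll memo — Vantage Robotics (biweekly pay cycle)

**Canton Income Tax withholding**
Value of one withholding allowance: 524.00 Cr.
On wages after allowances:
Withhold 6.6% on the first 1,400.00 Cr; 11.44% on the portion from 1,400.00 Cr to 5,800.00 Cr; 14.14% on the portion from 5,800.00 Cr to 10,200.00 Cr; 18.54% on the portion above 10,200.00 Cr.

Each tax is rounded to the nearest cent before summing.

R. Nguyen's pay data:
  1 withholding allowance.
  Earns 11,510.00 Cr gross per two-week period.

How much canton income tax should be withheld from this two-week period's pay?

1,363.64 Cr

Canton Income Tax: taxable = 11,510.00 Cr − 1×524.00 Cr = 10,986.00 Cr
  1,217.92 Cr + 18.54% × (10,986.00 Cr − 10,200.00 Cr) = 1,217.92 Cr + 18.54% × 786.00 Cr = 1,363.64 Cr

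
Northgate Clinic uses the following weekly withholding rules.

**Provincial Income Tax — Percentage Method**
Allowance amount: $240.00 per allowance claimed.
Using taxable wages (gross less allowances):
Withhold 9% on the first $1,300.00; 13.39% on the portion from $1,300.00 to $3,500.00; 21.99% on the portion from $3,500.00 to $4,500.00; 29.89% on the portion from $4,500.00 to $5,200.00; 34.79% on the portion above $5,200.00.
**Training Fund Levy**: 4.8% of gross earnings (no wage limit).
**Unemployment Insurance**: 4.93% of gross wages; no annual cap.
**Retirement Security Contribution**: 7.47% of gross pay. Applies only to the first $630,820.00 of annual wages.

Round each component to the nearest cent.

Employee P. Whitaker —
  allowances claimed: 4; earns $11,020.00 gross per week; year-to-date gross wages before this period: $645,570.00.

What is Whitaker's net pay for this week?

$7,416.25

Provincial Income Tax: taxable = $11,020.00 − 4×$240.00 = $10,060.00
  $840.71 + 34.79% × ($10,060.00 − $5,200.00) = $840.71 + 34.79% × $4,860.00 = $2,531.50
Training Fund Levy: 4.8% × $11,020.00 = $528.96
Unemployment Insurance: 4.93% × $11,020.00 = $543.29
Retirement Security Contribution: YTD $645,570.00 ≥ cap $630,820.00 → $0.00
Total withheld: $2,531.50 + $528.96 + $543.29 + $0.00 = $3,603.75
Net pay: $11,020.00 − $3,603.75 = $7,416.25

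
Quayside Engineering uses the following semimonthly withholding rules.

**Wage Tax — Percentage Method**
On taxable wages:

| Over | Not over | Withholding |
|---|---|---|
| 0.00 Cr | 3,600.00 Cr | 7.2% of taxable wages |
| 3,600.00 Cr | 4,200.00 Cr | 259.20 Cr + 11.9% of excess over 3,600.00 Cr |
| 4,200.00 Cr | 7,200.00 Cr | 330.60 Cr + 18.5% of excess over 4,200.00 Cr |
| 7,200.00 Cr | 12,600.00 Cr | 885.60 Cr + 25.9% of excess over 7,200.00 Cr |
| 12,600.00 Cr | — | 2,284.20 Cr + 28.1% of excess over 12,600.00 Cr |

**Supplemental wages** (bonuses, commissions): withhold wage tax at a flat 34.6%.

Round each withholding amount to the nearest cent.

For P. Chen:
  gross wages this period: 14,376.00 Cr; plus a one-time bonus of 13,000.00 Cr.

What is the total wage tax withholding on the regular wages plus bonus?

Wage Tax: taxable = 14,376.00 Cr
  2,284.20 Cr + 28.1% × (14,376.00 Cr − 12,600.00 Cr) = 2,284.20 Cr + 28.1% × 1,776.00 Cr = 2,783.26 Cr
Supplemental (34.6% flat on bonus): 34.6% × 13,000.00 Cr = 4,498.00 Cr
Total wage tax: 2,783.26 Cr + 4,498.00 Cr = 7,281.26 Cr

7,281.26 Cr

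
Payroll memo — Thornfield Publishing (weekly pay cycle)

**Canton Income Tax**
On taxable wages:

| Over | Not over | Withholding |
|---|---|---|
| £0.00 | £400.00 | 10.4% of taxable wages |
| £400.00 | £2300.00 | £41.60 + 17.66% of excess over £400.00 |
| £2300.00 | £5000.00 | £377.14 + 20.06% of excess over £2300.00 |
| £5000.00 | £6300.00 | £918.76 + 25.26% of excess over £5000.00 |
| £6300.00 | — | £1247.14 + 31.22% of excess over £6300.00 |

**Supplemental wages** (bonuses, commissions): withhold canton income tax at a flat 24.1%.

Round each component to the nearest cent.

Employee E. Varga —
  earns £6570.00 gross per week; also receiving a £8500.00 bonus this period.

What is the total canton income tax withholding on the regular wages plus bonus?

Canton Income Tax: taxable = £6570.00
  £1247.14 + 31.22% × (£6570.00 − £6300.00) = £1247.14 + 31.22% × £270.00 = £1331.43
Supplemental (24.1% flat on bonus): 24.1% × £8500.00 = £2048.50
Total canton income tax: £1331.43 + £2048.50 = £3379.93

£3379.93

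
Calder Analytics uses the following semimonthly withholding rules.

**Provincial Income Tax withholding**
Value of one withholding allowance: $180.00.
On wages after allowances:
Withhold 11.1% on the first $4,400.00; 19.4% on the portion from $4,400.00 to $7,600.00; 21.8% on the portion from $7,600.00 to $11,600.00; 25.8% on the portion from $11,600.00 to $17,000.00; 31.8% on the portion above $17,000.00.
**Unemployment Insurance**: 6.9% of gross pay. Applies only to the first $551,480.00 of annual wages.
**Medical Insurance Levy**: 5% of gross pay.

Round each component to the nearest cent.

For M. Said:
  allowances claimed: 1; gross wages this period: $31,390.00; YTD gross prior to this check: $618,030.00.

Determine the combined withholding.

Provincial Income Tax: taxable = $31,390.00 − 1×$180.00 = $31,210.00
  $3,374.40 + 31.8% × ($31,210.00 − $17,000.00) = $3,374.40 + 31.8% × $14,210.00 = $7,893.18
Unemployment Insurance: YTD $618,030.00 ≥ cap $551,480.00 → $0.00
Medical Insurance Levy: 5% × $31,390.00 = $1,569.50
Total: $7,893.18 + $0.00 + $1,569.50 = $9,462.68

$9,462.68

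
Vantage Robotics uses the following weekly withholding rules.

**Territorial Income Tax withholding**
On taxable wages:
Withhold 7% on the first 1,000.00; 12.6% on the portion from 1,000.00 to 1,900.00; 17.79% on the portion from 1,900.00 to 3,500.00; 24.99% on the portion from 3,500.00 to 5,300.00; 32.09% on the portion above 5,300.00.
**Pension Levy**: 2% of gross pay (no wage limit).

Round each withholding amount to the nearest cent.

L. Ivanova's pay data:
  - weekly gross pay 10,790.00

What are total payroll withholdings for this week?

Territorial Income Tax: taxable = 10,790.00
  917.86 + 32.09% × (10,790.00 − 5,300.00) = 917.86 + 32.09% × 5,490.00 = 2,679.60
Pension Levy: 2% × 10,790.00 = 215.80
Total: 2,679.60 + 215.80 = 2,895.40

2,895.40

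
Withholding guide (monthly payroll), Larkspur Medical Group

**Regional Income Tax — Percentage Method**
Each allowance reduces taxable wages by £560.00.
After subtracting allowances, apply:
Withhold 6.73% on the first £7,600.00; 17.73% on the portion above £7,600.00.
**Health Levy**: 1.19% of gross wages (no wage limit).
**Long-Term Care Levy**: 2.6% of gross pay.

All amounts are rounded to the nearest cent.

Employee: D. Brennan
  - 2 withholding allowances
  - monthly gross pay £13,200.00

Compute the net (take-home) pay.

£11,393.94

Regional Income Tax: taxable = £13,200.00 − 2×£560.00 = £12,080.00
  £511.48 + 17.73% × (£12,080.00 − £7,600.00) = £511.48 + 17.73% × £4,480.00 = £1,305.78
Health Levy: 1.19% × £13,200.00 = £157.08
Long-Term Care Levy: 2.6% × £13,200.00 = £343.20
Total withheld: £1,305.78 + £157.08 + £343.20 = £1,806.06
Net pay: £13,200.00 − £1,806.06 = £11,393.94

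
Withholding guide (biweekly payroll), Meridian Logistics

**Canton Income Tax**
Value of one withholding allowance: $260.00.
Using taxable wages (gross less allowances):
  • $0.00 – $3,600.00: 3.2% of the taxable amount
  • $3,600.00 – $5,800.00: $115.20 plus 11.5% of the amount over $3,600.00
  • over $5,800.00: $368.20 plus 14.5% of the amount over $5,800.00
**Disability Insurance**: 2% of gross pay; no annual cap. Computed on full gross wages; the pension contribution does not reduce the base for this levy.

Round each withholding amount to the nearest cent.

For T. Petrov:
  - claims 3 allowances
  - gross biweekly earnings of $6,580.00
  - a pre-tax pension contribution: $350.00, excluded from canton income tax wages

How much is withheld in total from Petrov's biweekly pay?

$459.55

Canton Income Tax: taxable = $6,580.00 − $350.00 − 3×$260.00 = $5,450.00
  $115.20 + 11.5% × ($5,450.00 − $3,600.00) = $115.20 + 11.5% × $1,850.00 = $327.95
Disability Insurance: 2% × $6,580.00 = $131.60
Total: $327.95 + $131.60 = $459.55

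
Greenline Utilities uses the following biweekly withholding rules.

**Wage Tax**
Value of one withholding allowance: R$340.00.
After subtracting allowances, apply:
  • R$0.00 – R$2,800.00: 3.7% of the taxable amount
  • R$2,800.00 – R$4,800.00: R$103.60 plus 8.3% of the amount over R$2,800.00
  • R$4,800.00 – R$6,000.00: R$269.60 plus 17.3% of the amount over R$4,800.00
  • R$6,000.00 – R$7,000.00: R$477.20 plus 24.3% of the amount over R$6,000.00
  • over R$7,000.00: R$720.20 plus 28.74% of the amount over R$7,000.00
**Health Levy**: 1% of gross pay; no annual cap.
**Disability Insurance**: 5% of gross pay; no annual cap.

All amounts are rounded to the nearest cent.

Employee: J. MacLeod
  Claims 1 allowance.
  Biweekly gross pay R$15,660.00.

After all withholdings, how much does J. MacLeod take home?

Wage Tax: taxable = R$15,660.00 − 1×R$340.00 = R$15,320.00
  R$720.20 + 28.74% × (R$15,320.00 − R$7,000.00) = R$720.20 + 28.74% × R$8,320.00 = R$3,111.37
Health Levy: 1% × R$15,660.00 = R$156.60
Disability Insurance: 5% × R$15,660.00 = R$783.00
Total withheld: R$3,111.37 + R$156.60 + R$783.00 = R$4,050.97
Net pay: R$15,660.00 − R$4,050.97 = R$11,609.03

R$11,609.03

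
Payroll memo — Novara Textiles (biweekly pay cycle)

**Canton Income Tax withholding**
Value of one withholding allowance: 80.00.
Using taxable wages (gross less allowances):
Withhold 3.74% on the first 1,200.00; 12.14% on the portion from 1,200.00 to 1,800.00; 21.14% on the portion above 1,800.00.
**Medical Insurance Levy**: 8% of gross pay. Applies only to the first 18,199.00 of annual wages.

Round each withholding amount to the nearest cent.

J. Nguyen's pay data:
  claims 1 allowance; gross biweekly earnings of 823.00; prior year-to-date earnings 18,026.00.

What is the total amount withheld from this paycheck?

41.63

Canton Income Tax: taxable = 823.00 − 1×80.00 = 743.00
  3.74% × 743.00 = 27.79
Medical Insurance Levy: cap 18,199.00 − YTD 18,026.00 = 173.00 subject; 8% × 173.00 = 13.84
Total: 27.79 + 13.84 = 41.63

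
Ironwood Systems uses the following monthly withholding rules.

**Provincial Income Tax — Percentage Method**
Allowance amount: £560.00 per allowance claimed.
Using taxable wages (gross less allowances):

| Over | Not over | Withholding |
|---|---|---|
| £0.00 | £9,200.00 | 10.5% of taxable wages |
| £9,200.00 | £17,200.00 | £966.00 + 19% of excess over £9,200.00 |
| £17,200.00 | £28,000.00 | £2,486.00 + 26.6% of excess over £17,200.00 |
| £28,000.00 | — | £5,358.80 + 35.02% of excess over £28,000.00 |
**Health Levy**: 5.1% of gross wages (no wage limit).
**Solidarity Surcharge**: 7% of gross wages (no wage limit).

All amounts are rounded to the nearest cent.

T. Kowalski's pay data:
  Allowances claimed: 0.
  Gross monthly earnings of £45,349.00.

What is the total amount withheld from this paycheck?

Provincial Income Tax: taxable = £45,349.00
  £5,358.80 + 35.02% × (£45,349.00 − £28,000.00) = £5,358.80 + 35.02% × £17,349.00 = £11,434.42
Health Levy: 5.1% × £45,349.00 = £2,312.80
Solidarity Surcharge: 7% × £45,349.00 = £3,174.43
Total: £11,434.42 + £2,312.80 + £3,174.43 = £16,921.65

£16,921.65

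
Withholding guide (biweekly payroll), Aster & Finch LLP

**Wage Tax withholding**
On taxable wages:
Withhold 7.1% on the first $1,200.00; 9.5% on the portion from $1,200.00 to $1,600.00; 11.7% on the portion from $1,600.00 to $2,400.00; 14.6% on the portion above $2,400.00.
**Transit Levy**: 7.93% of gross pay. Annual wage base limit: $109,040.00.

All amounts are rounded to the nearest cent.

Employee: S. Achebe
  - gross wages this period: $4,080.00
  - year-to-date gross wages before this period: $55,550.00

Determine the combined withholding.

$785.62

Wage Tax: taxable = $4,080.00
  $216.80 + 14.6% × ($4,080.00 − $2,400.00) = $216.80 + 14.6% × $1,680.00 = $462.08
Transit Levy: 7.93% × $4,080.00 = $323.54
Total: $462.08 + $323.54 = $785.62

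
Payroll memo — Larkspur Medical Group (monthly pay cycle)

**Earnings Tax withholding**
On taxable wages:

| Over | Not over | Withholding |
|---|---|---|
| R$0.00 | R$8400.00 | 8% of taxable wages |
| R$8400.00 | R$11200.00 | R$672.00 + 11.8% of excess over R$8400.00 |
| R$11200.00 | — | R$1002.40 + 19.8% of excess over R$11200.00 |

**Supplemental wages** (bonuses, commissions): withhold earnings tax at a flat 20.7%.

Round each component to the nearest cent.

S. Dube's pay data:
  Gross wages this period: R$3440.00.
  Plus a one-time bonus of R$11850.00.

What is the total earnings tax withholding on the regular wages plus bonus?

R$2728.15

Earnings Tax: taxable = R$3440.00
  8% × R$3440.00 = R$275.20
Supplemental (20.7% flat on bonus): 20.7% × R$11850.00 = R$2452.95
Total earnings tax: R$275.20 + R$2452.95 = R$2728.15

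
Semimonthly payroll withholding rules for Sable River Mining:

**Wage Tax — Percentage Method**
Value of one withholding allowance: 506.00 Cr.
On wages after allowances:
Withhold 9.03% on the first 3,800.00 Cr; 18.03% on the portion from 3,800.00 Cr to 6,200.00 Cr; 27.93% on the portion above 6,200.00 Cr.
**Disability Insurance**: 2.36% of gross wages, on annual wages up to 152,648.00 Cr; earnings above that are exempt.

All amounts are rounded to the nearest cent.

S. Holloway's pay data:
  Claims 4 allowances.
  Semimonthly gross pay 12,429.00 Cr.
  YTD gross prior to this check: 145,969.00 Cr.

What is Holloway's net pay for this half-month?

Wage Tax: taxable = 12,429.00 Cr − 4×506.00 Cr = 10,405.00 Cr
  775.86 Cr + 27.93% × (10,405.00 Cr − 6,200.00 Cr) = 775.86 Cr + 27.93% × 4,205.00 Cr = 1,950.32 Cr
Disability Insurance: cap 152,648.00 Cr − YTD 145,969.00 Cr = 6,679.00 Cr subject; 2.36% × 6,679.00 Cr = 157.62 Cr
Total withheld: 1,950.32 Cr + 157.62 Cr = 2,107.94 Cr
Net pay: 12,429.00 Cr − 2,107.94 Cr = 10,321.06 Cr

10,321.06 Cr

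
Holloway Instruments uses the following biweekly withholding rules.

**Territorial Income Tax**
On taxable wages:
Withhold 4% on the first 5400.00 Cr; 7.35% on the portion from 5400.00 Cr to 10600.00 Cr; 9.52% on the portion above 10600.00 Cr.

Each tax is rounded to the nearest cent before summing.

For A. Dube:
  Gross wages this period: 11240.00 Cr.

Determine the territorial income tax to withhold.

Territorial Income Tax: taxable = 11240.00 Cr
  598.20 Cr + 9.52% × (11240.00 Cr − 10600.00 Cr) = 598.20 Cr + 9.52% × 640.00 Cr = 659.13 Cr

659.13 Cr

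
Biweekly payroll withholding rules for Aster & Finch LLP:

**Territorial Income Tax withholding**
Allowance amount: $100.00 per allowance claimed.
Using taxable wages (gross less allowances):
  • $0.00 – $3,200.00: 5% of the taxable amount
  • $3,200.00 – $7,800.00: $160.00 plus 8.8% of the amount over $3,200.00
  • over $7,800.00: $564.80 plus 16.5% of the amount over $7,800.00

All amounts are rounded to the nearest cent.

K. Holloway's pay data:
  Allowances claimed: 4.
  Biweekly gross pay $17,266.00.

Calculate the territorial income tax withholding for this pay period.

Territorial Income Tax: taxable = $17,266.00 − 4×$100.00 = $16,866.00
  $564.80 + 16.5% × ($16,866.00 − $7,800.00) = $564.80 + 16.5% × $9,066.00 = $2,060.69

$2,060.69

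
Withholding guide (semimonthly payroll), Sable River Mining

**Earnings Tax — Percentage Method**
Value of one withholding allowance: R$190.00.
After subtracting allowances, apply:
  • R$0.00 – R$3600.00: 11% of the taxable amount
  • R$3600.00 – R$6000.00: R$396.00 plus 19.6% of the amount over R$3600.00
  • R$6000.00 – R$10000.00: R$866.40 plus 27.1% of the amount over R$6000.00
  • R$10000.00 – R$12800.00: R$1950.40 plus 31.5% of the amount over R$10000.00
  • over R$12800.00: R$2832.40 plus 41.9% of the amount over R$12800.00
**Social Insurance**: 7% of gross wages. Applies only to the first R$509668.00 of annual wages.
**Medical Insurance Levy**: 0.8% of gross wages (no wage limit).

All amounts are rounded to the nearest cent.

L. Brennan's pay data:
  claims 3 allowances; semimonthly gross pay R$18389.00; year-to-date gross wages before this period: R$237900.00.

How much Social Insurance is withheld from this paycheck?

Social Insurance: 7% × R$18389.00 = R$1287.23

R$1287.23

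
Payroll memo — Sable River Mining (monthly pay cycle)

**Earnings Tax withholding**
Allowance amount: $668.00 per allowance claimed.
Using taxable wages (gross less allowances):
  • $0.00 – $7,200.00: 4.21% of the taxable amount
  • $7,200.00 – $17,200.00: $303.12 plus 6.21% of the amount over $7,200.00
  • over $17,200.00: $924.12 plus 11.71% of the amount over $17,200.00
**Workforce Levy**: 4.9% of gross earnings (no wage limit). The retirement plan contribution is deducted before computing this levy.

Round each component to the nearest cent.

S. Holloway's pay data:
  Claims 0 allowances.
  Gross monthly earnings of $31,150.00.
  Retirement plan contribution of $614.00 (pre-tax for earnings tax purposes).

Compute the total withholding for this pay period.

Earnings Tax: taxable = $31,150.00 − $614.00 = $30,536.00
  $924.12 + 11.71% × ($30,536.00 − $17,200.00) = $924.12 + 11.71% × $13,336.00 = $2,485.77
Workforce Levy: 4.9% × $30,536.00 = $1,496.26
Total: $2,485.77 + $1,496.26 = $3,982.03

$3,982.03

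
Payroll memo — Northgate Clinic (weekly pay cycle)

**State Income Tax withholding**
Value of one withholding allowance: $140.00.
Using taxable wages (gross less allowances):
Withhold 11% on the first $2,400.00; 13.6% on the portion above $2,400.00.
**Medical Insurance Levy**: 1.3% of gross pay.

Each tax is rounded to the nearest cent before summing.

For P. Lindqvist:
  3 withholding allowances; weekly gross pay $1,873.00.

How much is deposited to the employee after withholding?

State Income Tax: taxable = $1,873.00 − 3×$140.00 = $1,453.00
  11% × $1,453.00 = $159.83
Medical Insurance Levy: 1.3% × $1,873.00 = $24.35
Total withheld: $159.83 + $24.35 = $184.18
Net pay: $1,873.00 − $184.18 = $1,688.82

$1,688.82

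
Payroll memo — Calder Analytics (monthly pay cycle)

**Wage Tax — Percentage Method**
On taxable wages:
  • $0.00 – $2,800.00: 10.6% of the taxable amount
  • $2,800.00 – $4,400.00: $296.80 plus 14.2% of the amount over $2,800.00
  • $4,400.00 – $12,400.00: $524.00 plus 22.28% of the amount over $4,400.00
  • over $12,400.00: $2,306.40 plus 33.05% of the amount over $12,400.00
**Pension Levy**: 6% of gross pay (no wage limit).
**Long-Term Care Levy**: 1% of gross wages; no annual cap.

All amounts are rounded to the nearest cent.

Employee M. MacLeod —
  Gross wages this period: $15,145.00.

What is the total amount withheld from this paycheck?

$4,273.77

Wage Tax: taxable = $15,145.00
  $2,306.40 + 33.05% × ($15,145.00 − $12,400.00) = $2,306.40 + 33.05% × $2,745.00 = $3,213.62
Pension Levy: 6% × $15,145.00 = $908.70
Long-Term Care Levy: 1% × $15,145.00 = $151.45
Total: $3,213.62 + $908.70 + $151.45 = $4,273.77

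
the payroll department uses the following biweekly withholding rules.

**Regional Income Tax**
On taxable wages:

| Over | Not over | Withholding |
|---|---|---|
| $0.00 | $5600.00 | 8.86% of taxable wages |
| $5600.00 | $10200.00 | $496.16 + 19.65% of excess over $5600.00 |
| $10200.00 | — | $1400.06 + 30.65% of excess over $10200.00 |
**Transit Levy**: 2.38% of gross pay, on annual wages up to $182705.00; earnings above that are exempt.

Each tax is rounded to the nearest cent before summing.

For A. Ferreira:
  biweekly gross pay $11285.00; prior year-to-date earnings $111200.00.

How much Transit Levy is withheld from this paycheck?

$268.58

Transit Levy: 2.38% × $11285.00 = $268.58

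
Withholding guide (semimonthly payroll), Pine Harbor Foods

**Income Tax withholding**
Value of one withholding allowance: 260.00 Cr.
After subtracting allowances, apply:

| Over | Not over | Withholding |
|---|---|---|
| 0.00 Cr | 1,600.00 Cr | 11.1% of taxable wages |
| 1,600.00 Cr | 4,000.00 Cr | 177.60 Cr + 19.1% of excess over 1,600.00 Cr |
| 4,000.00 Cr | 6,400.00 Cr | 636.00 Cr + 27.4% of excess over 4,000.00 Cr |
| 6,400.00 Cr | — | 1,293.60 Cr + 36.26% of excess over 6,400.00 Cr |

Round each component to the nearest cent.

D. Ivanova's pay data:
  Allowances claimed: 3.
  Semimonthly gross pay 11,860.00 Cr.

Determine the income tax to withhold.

2,990.57 Cr

Income Tax: taxable = 11,860.00 Cr − 3×260.00 Cr = 11,080.00 Cr
  1,293.60 Cr + 36.26% × (11,080.00 Cr − 6,400.00 Cr) = 1,293.60 Cr + 36.26% × 4,680.00 Cr = 2,990.57 Cr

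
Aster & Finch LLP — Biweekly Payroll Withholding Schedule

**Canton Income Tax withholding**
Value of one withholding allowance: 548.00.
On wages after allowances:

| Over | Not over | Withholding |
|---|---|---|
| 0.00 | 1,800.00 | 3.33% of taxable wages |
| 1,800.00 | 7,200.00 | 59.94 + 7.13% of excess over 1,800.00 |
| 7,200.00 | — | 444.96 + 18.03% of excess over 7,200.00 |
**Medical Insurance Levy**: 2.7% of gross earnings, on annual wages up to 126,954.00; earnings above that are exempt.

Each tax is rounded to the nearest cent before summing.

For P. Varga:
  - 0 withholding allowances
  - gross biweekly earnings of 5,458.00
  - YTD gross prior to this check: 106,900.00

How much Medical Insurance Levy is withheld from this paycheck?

Medical Insurance Levy: 2.7% × 5,458.00 = 147.37

147.37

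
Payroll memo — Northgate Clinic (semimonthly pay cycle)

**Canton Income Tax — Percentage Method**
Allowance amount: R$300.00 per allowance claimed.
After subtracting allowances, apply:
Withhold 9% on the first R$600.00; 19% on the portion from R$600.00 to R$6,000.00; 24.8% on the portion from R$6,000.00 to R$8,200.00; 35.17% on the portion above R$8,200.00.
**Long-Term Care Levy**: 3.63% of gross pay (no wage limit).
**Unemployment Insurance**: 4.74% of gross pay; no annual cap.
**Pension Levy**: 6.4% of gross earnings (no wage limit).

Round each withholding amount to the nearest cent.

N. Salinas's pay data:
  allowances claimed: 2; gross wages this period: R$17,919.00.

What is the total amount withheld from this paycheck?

Canton Income Tax: taxable = R$17,919.00 − 2×R$300.00 = R$17,319.00
  R$1,625.60 + 35.17% × (R$17,319.00 − R$8,200.00) = R$1,625.60 + 35.17% × R$9,119.00 = R$4,832.75
Long-Term Care Levy: 3.63% × R$17,919.00 = R$650.46
Unemployment Insurance: 4.74% × R$17,919.00 = R$849.36
Pension Levy: 6.4% × R$17,919.00 = R$1,146.82
Total: R$4,832.75 + R$650.46 + R$849.36 + R$1,146.82 = R$7,479.39

R$7,479.39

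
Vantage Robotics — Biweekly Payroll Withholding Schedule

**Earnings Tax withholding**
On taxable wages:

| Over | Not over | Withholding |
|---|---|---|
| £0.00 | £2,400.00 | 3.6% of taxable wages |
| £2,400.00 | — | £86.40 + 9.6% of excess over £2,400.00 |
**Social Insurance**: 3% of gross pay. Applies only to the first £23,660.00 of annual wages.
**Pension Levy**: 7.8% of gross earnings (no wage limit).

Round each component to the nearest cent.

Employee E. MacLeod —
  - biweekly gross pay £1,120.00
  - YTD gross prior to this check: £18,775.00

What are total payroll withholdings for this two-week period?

£161.28

Earnings Tax: taxable = £1,120.00
  3.6% × £1,120.00 = £40.32
Social Insurance: 3% × £1,120.00 = £33.60
Pension Levy: 7.8% × £1,120.00 = £87.36
Total: £40.32 + £33.60 + £87.36 = £161.28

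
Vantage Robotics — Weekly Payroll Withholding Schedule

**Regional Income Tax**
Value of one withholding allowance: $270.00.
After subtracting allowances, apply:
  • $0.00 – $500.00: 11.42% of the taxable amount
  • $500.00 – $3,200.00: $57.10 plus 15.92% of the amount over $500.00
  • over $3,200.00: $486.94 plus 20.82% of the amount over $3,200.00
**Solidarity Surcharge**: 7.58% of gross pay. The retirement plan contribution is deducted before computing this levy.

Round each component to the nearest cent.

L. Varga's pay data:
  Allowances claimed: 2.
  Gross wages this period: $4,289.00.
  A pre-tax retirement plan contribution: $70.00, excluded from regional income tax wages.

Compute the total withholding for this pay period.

$906.47

Regional Income Tax: taxable = $4,289.00 − $70.00 − 2×$270.00 = $3,679.00
  $486.94 + 20.82% × ($3,679.00 − $3,200.00) = $486.94 + 20.82% × $479.00 = $586.67
Solidarity Surcharge: 7.58% × $4,219.00 = $319.80
Total: $586.67 + $319.80 = $906.47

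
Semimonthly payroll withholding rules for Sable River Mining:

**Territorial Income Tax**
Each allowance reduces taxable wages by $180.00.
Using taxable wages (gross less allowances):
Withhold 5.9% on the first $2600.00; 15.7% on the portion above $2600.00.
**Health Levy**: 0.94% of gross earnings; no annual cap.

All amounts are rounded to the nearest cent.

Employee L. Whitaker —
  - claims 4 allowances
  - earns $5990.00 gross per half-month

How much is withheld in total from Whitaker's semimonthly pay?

$628.90

Territorial Income Tax: taxable = $5990.00 − 4×$180.00 = $5270.00
  $153.40 + 15.7% × ($5270.00 − $2600.00) = $153.40 + 15.7% × $2670.00 = $572.59
Health Levy: 0.94% × $5990.00 = $56.31
Total: $572.59 + $56.31 = $628.90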